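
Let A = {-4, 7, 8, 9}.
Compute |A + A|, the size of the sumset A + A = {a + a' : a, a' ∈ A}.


A + A = {a + a' : a, a' ∈ A}; |A| = 4.
General bounds: 2|A| - 1 ≤ |A + A| ≤ |A|(|A|+1)/2, i.e. 7 ≤ |A + A| ≤ 10.
Lower bound 2|A|-1 is attained iff A is an arithmetic progression.
Enumerate sums a + a' for a ≤ a' (symmetric, so this suffices):
a = -4: -4+-4=-8, -4+7=3, -4+8=4, -4+9=5
a = 7: 7+7=14, 7+8=15, 7+9=16
a = 8: 8+8=16, 8+9=17
a = 9: 9+9=18
Distinct sums: {-8, 3, 4, 5, 14, 15, 16, 17, 18}
|A + A| = 9

|A + A| = 9


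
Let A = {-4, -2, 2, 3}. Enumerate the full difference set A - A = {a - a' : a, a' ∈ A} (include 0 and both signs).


A - A = {a - a' : a, a' ∈ A}.
Compute a - a' for each ordered pair (a, a'):
a = -4: -4--4=0, -4--2=-2, -4-2=-6, -4-3=-7
a = -2: -2--4=2, -2--2=0, -2-2=-4, -2-3=-5
a = 2: 2--4=6, 2--2=4, 2-2=0, 2-3=-1
a = 3: 3--4=7, 3--2=5, 3-2=1, 3-3=0
Collecting distinct values (and noting 0 appears from a-a):
A - A = {-7, -6, -5, -4, -2, -1, 0, 1, 2, 4, 5, 6, 7}
|A - A| = 13

A - A = {-7, -6, -5, -4, -2, -1, 0, 1, 2, 4, 5, 6, 7}


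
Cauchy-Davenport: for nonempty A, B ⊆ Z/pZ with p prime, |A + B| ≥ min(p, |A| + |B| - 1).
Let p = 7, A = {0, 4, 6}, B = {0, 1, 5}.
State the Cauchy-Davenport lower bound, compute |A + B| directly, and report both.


Cauchy-Davenport: |A + B| ≥ min(p, |A| + |B| - 1) for A, B nonempty in Z/pZ.
|A| = 3, |B| = 3, p = 7.
CD lower bound = min(7, 3 + 3 - 1) = min(7, 5) = 5.
Compute A + B mod 7 directly:
a = 0: 0+0=0, 0+1=1, 0+5=5
a = 4: 4+0=4, 4+1=5, 4+5=2
a = 6: 6+0=6, 6+1=0, 6+5=4
A + B = {0, 1, 2, 4, 5, 6}, so |A + B| = 6.
Verify: 6 ≥ 5? Yes ✓.

CD lower bound = 5, actual |A + B| = 6.


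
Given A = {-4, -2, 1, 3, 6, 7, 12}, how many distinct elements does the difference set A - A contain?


A - A = {a - a' : a, a' ∈ A}; |A| = 7.
Bounds: 2|A|-1 ≤ |A - A| ≤ |A|² - |A| + 1, i.e. 13 ≤ |A - A| ≤ 43.
Note: 0 ∈ A - A always (from a - a). The set is symmetric: if d ∈ A - A then -d ∈ A - A.
Enumerate nonzero differences d = a - a' with a > a' (then include -d):
Positive differences: {1, 2, 3, 4, 5, 6, 7, 8, 9, 10, 11, 14, 16}
Full difference set: {0} ∪ (positive diffs) ∪ (negative diffs).
|A - A| = 1 + 2·13 = 27 (matches direct enumeration: 27).

|A - A| = 27


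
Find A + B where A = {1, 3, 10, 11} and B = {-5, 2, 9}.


A + B = {a + b : a ∈ A, b ∈ B}.
Enumerate all |A|·|B| = 4·3 = 12 pairs (a, b) and collect distinct sums.
a = 1: 1+-5=-4, 1+2=3, 1+9=10
a = 3: 3+-5=-2, 3+2=5, 3+9=12
a = 10: 10+-5=5, 10+2=12, 10+9=19
a = 11: 11+-5=6, 11+2=13, 11+9=20
Collecting distinct sums: A + B = {-4, -2, 3, 5, 6, 10, 12, 13, 19, 20}
|A + B| = 10

A + B = {-4, -2, 3, 5, 6, 10, 12, 13, 19, 20}


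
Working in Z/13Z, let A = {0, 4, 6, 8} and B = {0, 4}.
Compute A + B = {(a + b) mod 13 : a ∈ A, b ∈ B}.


Work in Z/13Z: reduce every sum a + b modulo 13.
Enumerate all 8 pairs:
a = 0: 0+0=0, 0+4=4
a = 4: 4+0=4, 4+4=8
a = 6: 6+0=6, 6+4=10
a = 8: 8+0=8, 8+4=12
Distinct residues collected: {0, 4, 6, 8, 10, 12}
|A + B| = 6 (out of 13 total residues).

A + B = {0, 4, 6, 8, 10, 12}


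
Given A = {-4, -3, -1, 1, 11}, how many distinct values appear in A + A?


A + A = {a + a' : a, a' ∈ A}; |A| = 5.
General bounds: 2|A| - 1 ≤ |A + A| ≤ |A|(|A|+1)/2, i.e. 9 ≤ |A + A| ≤ 15.
Lower bound 2|A|-1 is attained iff A is an arithmetic progression.
Enumerate sums a + a' for a ≤ a' (symmetric, so this suffices):
a = -4: -4+-4=-8, -4+-3=-7, -4+-1=-5, -4+1=-3, -4+11=7
a = -3: -3+-3=-6, -3+-1=-4, -3+1=-2, -3+11=8
a = -1: -1+-1=-2, -1+1=0, -1+11=10
a = 1: 1+1=2, 1+11=12
a = 11: 11+11=22
Distinct sums: {-8, -7, -6, -5, -4, -3, -2, 0, 2, 7, 8, 10, 12, 22}
|A + A| = 14

|A + A| = 14


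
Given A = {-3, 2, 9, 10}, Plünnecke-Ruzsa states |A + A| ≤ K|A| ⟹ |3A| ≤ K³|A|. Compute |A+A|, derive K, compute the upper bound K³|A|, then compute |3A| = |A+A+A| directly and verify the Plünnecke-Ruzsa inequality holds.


|A| = 4.
Step 1: Compute A + A by enumerating all 16 pairs.
A + A = {-6, -1, 4, 6, 7, 11, 12, 18, 19, 20}, so |A + A| = 10.
Step 2: Doubling constant K = |A + A|/|A| = 10/4 = 10/4 ≈ 2.5000.
Step 3: Plünnecke-Ruzsa gives |3A| ≤ K³·|A| = (2.5000)³ · 4 ≈ 62.5000.
Step 4: Compute 3A = A + A + A directly by enumerating all triples (a,b,c) ∈ A³; |3A| = 20.
Step 5: Check 20 ≤ 62.5000? Yes ✓.

K = 10/4, Plünnecke-Ruzsa bound K³|A| ≈ 62.5000, |3A| = 20, inequality holds.


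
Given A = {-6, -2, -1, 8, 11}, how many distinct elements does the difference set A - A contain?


A - A = {a - a' : a, a' ∈ A}; |A| = 5.
Bounds: 2|A|-1 ≤ |A - A| ≤ |A|² - |A| + 1, i.e. 9 ≤ |A - A| ≤ 21.
Note: 0 ∈ A - A always (from a - a). The set is symmetric: if d ∈ A - A then -d ∈ A - A.
Enumerate nonzero differences d = a - a' with a > a' (then include -d):
Positive differences: {1, 3, 4, 5, 9, 10, 12, 13, 14, 17}
Full difference set: {0} ∪ (positive diffs) ∪ (negative diffs).
|A - A| = 1 + 2·10 = 21 (matches direct enumeration: 21).

|A - A| = 21


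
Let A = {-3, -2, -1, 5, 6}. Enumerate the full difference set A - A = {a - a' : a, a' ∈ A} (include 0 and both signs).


A - A = {a - a' : a, a' ∈ A}.
Compute a - a' for each ordered pair (a, a'):
a = -3: -3--3=0, -3--2=-1, -3--1=-2, -3-5=-8, -3-6=-9
a = -2: -2--3=1, -2--2=0, -2--1=-1, -2-5=-7, -2-6=-8
a = -1: -1--3=2, -1--2=1, -1--1=0, -1-5=-6, -1-6=-7
a = 5: 5--3=8, 5--2=7, 5--1=6, 5-5=0, 5-6=-1
a = 6: 6--3=9, 6--2=8, 6--1=7, 6-5=1, 6-6=0
Collecting distinct values (and noting 0 appears from a-a):
A - A = {-9, -8, -7, -6, -2, -1, 0, 1, 2, 6, 7, 8, 9}
|A - A| = 13

A - A = {-9, -8, -7, -6, -2, -1, 0, 1, 2, 6, 7, 8, 9}


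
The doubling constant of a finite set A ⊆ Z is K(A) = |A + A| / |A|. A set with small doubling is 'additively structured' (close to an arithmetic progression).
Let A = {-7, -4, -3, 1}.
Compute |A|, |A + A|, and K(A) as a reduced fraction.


|A| = 4.
Compute A + A by enumerating all 16 pairs.
A + A = {-14, -11, -10, -8, -7, -6, -3, -2, 2}, so |A + A| = 9.
K = |A + A| / |A| = 9/4 (already in lowest terms) ≈ 2.2500.
Reference: AP of size 4 gives K = 7/4 ≈ 1.7500; a fully generic set of size 4 gives K ≈ 2.5000.

|A| = 4, |A + A| = 9, K = 9/4.


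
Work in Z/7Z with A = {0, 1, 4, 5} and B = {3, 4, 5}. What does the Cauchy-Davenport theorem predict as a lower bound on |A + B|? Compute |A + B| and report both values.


Cauchy-Davenport: |A + B| ≥ min(p, |A| + |B| - 1) for A, B nonempty in Z/pZ.
|A| = 4, |B| = 3, p = 7.
CD lower bound = min(7, 4 + 3 - 1) = min(7, 6) = 6.
Compute A + B mod 7 directly:
a = 0: 0+3=3, 0+4=4, 0+5=5
a = 1: 1+3=4, 1+4=5, 1+5=6
a = 4: 4+3=0, 4+4=1, 4+5=2
a = 5: 5+3=1, 5+4=2, 5+5=3
A + B = {0, 1, 2, 3, 4, 5, 6}, so |A + B| = 7.
Verify: 7 ≥ 6? Yes ✓.

CD lower bound = 6, actual |A + B| = 7.


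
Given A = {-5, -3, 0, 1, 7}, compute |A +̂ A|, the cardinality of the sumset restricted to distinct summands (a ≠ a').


Restricted sumset: A +̂ A = {a + a' : a ∈ A, a' ∈ A, a ≠ a'}.
Equivalently, take A + A and drop any sum 2a that is achievable ONLY as a + a for a ∈ A (i.e. sums representable only with equal summands).
Enumerate pairs (a, a') with a < a' (symmetric, so each unordered pair gives one sum; this covers all a ≠ a'):
  -5 + -3 = -8
  -5 + 0 = -5
  -5 + 1 = -4
  -5 + 7 = 2
  -3 + 0 = -3
  -3 + 1 = -2
  -3 + 7 = 4
  0 + 1 = 1
  0 + 7 = 7
  1 + 7 = 8
Collected distinct sums: {-8, -5, -4, -3, -2, 1, 2, 4, 7, 8}
|A +̂ A| = 10
(Reference bound: |A +̂ A| ≥ 2|A| - 3 for |A| ≥ 2, with |A| = 5 giving ≥ 7.)

|A +̂ A| = 10


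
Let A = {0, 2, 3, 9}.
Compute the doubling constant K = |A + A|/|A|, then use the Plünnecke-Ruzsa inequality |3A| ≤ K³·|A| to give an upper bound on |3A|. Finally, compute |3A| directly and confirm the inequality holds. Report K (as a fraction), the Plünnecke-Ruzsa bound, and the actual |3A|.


|A| = 4.
Step 1: Compute A + A by enumerating all 16 pairs.
A + A = {0, 2, 3, 4, 5, 6, 9, 11, 12, 18}, so |A + A| = 10.
Step 2: Doubling constant K = |A + A|/|A| = 10/4 = 10/4 ≈ 2.5000.
Step 3: Plünnecke-Ruzsa gives |3A| ≤ K³·|A| = (2.5000)³ · 4 ≈ 62.5000.
Step 4: Compute 3A = A + A + A directly by enumerating all triples (a,b,c) ∈ A³; |3A| = 18.
Step 5: Check 18 ≤ 62.5000? Yes ✓.

K = 10/4, Plünnecke-Ruzsa bound K³|A| ≈ 62.5000, |3A| = 18, inequality holds.


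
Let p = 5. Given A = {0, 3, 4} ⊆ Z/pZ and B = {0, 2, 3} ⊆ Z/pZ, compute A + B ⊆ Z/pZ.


Work in Z/5Z: reduce every sum a + b modulo 5.
Enumerate all 9 pairs:
a = 0: 0+0=0, 0+2=2, 0+3=3
a = 3: 3+0=3, 3+2=0, 3+3=1
a = 4: 4+0=4, 4+2=1, 4+3=2
Distinct residues collected: {0, 1, 2, 3, 4}
|A + B| = 5 (out of 5 total residues).

A + B = {0, 1, 2, 3, 4}


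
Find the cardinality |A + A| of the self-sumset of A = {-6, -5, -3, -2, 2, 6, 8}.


A + A = {a + a' : a, a' ∈ A}; |A| = 7.
General bounds: 2|A| - 1 ≤ |A + A| ≤ |A|(|A|+1)/2, i.e. 13 ≤ |A + A| ≤ 28.
Lower bound 2|A|-1 is attained iff A is an arithmetic progression.
Enumerate sums a + a' for a ≤ a' (symmetric, so this suffices):
a = -6: -6+-6=-12, -6+-5=-11, -6+-3=-9, -6+-2=-8, -6+2=-4, -6+6=0, -6+8=2
a = -5: -5+-5=-10, -5+-3=-8, -5+-2=-7, -5+2=-3, -5+6=1, -5+8=3
a = -3: -3+-3=-6, -3+-2=-5, -3+2=-1, -3+6=3, -3+8=5
a = -2: -2+-2=-4, -2+2=0, -2+6=4, -2+8=6
a = 2: 2+2=4, 2+6=8, 2+8=10
a = 6: 6+6=12, 6+8=14
a = 8: 8+8=16
Distinct sums: {-12, -11, -10, -9, -8, -7, -6, -5, -4, -3, -1, 0, 1, 2, 3, 4, 5, 6, 8, 10, 12, 14, 16}
|A + A| = 23

|A + A| = 23


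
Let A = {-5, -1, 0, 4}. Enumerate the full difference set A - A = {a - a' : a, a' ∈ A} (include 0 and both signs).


A - A = {a - a' : a, a' ∈ A}.
Compute a - a' for each ordered pair (a, a'):
a = -5: -5--5=0, -5--1=-4, -5-0=-5, -5-4=-9
a = -1: -1--5=4, -1--1=0, -1-0=-1, -1-4=-5
a = 0: 0--5=5, 0--1=1, 0-0=0, 0-4=-4
a = 4: 4--5=9, 4--1=5, 4-0=4, 4-4=0
Collecting distinct values (and noting 0 appears from a-a):
A - A = {-9, -5, -4, -1, 0, 1, 4, 5, 9}
|A - A| = 9

A - A = {-9, -5, -4, -1, 0, 1, 4, 5, 9}


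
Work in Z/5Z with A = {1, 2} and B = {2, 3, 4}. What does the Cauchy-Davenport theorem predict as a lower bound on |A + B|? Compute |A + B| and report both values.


Cauchy-Davenport: |A + B| ≥ min(p, |A| + |B| - 1) for A, B nonempty in Z/pZ.
|A| = 2, |B| = 3, p = 5.
CD lower bound = min(5, 2 + 3 - 1) = min(5, 4) = 4.
Compute A + B mod 5 directly:
a = 1: 1+2=3, 1+3=4, 1+4=0
a = 2: 2+2=4, 2+3=0, 2+4=1
A + B = {0, 1, 3, 4}, so |A + B| = 4.
Verify: 4 ≥ 4? Yes ✓.

CD lower bound = 4, actual |A + B| = 4.


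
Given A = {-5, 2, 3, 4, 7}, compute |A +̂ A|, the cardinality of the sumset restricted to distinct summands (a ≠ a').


Restricted sumset: A +̂ A = {a + a' : a ∈ A, a' ∈ A, a ≠ a'}.
Equivalently, take A + A and drop any sum 2a that is achievable ONLY as a + a for a ∈ A (i.e. sums representable only with equal summands).
Enumerate pairs (a, a') with a < a' (symmetric, so each unordered pair gives one sum; this covers all a ≠ a'):
  -5 + 2 = -3
  -5 + 3 = -2
  -5 + 4 = -1
  -5 + 7 = 2
  2 + 3 = 5
  2 + 4 = 6
  2 + 7 = 9
  3 + 4 = 7
  3 + 7 = 10
  4 + 7 = 11
Collected distinct sums: {-3, -2, -1, 2, 5, 6, 7, 9, 10, 11}
|A +̂ A| = 10
(Reference bound: |A +̂ A| ≥ 2|A| - 3 for |A| ≥ 2, with |A| = 5 giving ≥ 7.)

|A +̂ A| = 10


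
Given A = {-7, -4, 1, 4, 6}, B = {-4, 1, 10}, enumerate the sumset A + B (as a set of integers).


A + B = {a + b : a ∈ A, b ∈ B}.
Enumerate all |A|·|B| = 5·3 = 15 pairs (a, b) and collect distinct sums.
a = -7: -7+-4=-11, -7+1=-6, -7+10=3
a = -4: -4+-4=-8, -4+1=-3, -4+10=6
a = 1: 1+-4=-3, 1+1=2, 1+10=11
a = 4: 4+-4=0, 4+1=5, 4+10=14
a = 6: 6+-4=2, 6+1=7, 6+10=16
Collecting distinct sums: A + B = {-11, -8, -6, -3, 0, 2, 3, 5, 6, 7, 11, 14, 16}
|A + B| = 13

A + B = {-11, -8, -6, -3, 0, 2, 3, 5, 6, 7, 11, 14, 16}


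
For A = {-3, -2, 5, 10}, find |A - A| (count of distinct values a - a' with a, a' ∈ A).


A - A = {a - a' : a, a' ∈ A}; |A| = 4.
Bounds: 2|A|-1 ≤ |A - A| ≤ |A|² - |A| + 1, i.e. 7 ≤ |A - A| ≤ 13.
Note: 0 ∈ A - A always (from a - a). The set is symmetric: if d ∈ A - A then -d ∈ A - A.
Enumerate nonzero differences d = a - a' with a > a' (then include -d):
Positive differences: {1, 5, 7, 8, 12, 13}
Full difference set: {0} ∪ (positive diffs) ∪ (negative diffs).
|A - A| = 1 + 2·6 = 13 (matches direct enumeration: 13).

|A - A| = 13


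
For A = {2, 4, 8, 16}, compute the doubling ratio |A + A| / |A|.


|A| = 4.
Compute A + A by enumerating all 16 pairs.
A + A = {4, 6, 8, 10, 12, 16, 18, 20, 24, 32}, so |A + A| = 10.
K = |A + A| / |A| = 10/4 = 5/2 ≈ 2.5000.
Reference: AP of size 4 gives K = 7/4 ≈ 1.7500; a fully generic set of size 4 gives K ≈ 2.5000.

|A| = 4, |A + A| = 10, K = 10/4 = 5/2.


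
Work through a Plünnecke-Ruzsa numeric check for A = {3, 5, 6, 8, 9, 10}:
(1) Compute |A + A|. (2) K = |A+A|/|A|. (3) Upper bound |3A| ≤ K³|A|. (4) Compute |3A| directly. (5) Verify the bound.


|A| = 6.
Step 1: Compute A + A by enumerating all 36 pairs.
A + A = {6, 8, 9, 10, 11, 12, 13, 14, 15, 16, 17, 18, 19, 20}, so |A + A| = 14.
Step 2: Doubling constant K = |A + A|/|A| = 14/6 = 14/6 ≈ 2.3333.
Step 3: Plünnecke-Ruzsa gives |3A| ≤ K³·|A| = (2.3333)³ · 6 ≈ 76.2222.
Step 4: Compute 3A = A + A + A directly by enumerating all triples (a,b,c) ∈ A³; |3A| = 21.
Step 5: Check 21 ≤ 76.2222? Yes ✓.

K = 14/6, Plünnecke-Ruzsa bound K³|A| ≈ 76.2222, |3A| = 21, inequality holds.


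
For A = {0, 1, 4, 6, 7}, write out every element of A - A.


A - A = {a - a' : a, a' ∈ A}.
Compute a - a' for each ordered pair (a, a'):
a = 0: 0-0=0, 0-1=-1, 0-4=-4, 0-6=-6, 0-7=-7
a = 1: 1-0=1, 1-1=0, 1-4=-3, 1-6=-5, 1-7=-6
a = 4: 4-0=4, 4-1=3, 4-4=0, 4-6=-2, 4-7=-3
a = 6: 6-0=6, 6-1=5, 6-4=2, 6-6=0, 6-7=-1
a = 7: 7-0=7, 7-1=6, 7-4=3, 7-6=1, 7-7=0
Collecting distinct values (and noting 0 appears from a-a):
A - A = {-7, -6, -5, -4, -3, -2, -1, 0, 1, 2, 3, 4, 5, 6, 7}
|A - A| = 15

A - A = {-7, -6, -5, -4, -3, -2, -1, 0, 1, 2, 3, 4, 5, 6, 7}


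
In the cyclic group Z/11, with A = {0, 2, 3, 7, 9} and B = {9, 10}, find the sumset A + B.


Work in Z/11Z: reduce every sum a + b modulo 11.
Enumerate all 10 pairs:
a = 0: 0+9=9, 0+10=10
a = 2: 2+9=0, 2+10=1
a = 3: 3+9=1, 3+10=2
a = 7: 7+9=5, 7+10=6
a = 9: 9+9=7, 9+10=8
Distinct residues collected: {0, 1, 2, 5, 6, 7, 8, 9, 10}
|A + B| = 9 (out of 11 total residues).

A + B = {0, 1, 2, 5, 6, 7, 8, 9, 10}


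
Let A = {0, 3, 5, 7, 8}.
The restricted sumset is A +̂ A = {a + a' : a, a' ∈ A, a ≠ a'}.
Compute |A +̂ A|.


Restricted sumset: A +̂ A = {a + a' : a ∈ A, a' ∈ A, a ≠ a'}.
Equivalently, take A + A and drop any sum 2a that is achievable ONLY as a + a for a ∈ A (i.e. sums representable only with equal summands).
Enumerate pairs (a, a') with a < a' (symmetric, so each unordered pair gives one sum; this covers all a ≠ a'):
  0 + 3 = 3
  0 + 5 = 5
  0 + 7 = 7
  0 + 8 = 8
  3 + 5 = 8
  3 + 7 = 10
  3 + 8 = 11
  5 + 7 = 12
  5 + 8 = 13
  7 + 8 = 15
Collected distinct sums: {3, 5, 7, 8, 10, 11, 12, 13, 15}
|A +̂ A| = 9
(Reference bound: |A +̂ A| ≥ 2|A| - 3 for |A| ≥ 2, with |A| = 5 giving ≥ 7.)

|A +̂ A| = 9


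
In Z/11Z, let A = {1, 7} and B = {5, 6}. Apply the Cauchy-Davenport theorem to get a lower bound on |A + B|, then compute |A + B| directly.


Cauchy-Davenport: |A + B| ≥ min(p, |A| + |B| - 1) for A, B nonempty in Z/pZ.
|A| = 2, |B| = 2, p = 11.
CD lower bound = min(11, 2 + 2 - 1) = min(11, 3) = 3.
Compute A + B mod 11 directly:
a = 1: 1+5=6, 1+6=7
a = 7: 7+5=1, 7+6=2
A + B = {1, 2, 6, 7}, so |A + B| = 4.
Verify: 4 ≥ 3? Yes ✓.

CD lower bound = 3, actual |A + B| = 4.


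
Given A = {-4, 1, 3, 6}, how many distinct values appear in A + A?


A + A = {a + a' : a, a' ∈ A}; |A| = 4.
General bounds: 2|A| - 1 ≤ |A + A| ≤ |A|(|A|+1)/2, i.e. 7 ≤ |A + A| ≤ 10.
Lower bound 2|A|-1 is attained iff A is an arithmetic progression.
Enumerate sums a + a' for a ≤ a' (symmetric, so this suffices):
a = -4: -4+-4=-8, -4+1=-3, -4+3=-1, -4+6=2
a = 1: 1+1=2, 1+3=4, 1+6=7
a = 3: 3+3=6, 3+6=9
a = 6: 6+6=12
Distinct sums: {-8, -3, -1, 2, 4, 6, 7, 9, 12}
|A + A| = 9

|A + A| = 9


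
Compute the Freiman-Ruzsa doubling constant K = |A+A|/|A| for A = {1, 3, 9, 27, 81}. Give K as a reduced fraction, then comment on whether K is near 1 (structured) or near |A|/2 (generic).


|A| = 5.
Compute A + A by enumerating all 25 pairs.
A + A = {2, 4, 6, 10, 12, 18, 28, 30, 36, 54, 82, 84, 90, 108, 162}, so |A + A| = 15.
K = |A + A| / |A| = 15/5 = 3/1 ≈ 3.0000.
Reference: AP of size 5 gives K = 9/5 ≈ 1.8000; a fully generic set of size 5 gives K ≈ 3.0000.

|A| = 5, |A + A| = 15, K = 15/5 = 3/1.


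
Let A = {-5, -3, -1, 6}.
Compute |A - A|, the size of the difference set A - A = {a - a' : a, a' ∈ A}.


A - A = {a - a' : a, a' ∈ A}; |A| = 4.
Bounds: 2|A|-1 ≤ |A - A| ≤ |A|² - |A| + 1, i.e. 7 ≤ |A - A| ≤ 13.
Note: 0 ∈ A - A always (from a - a). The set is symmetric: if d ∈ A - A then -d ∈ A - A.
Enumerate nonzero differences d = a - a' with a > a' (then include -d):
Positive differences: {2, 4, 7, 9, 11}
Full difference set: {0} ∪ (positive diffs) ∪ (negative diffs).
|A - A| = 1 + 2·5 = 11 (matches direct enumeration: 11).

|A - A| = 11


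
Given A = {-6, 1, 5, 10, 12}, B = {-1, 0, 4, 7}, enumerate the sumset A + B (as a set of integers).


A + B = {a + b : a ∈ A, b ∈ B}.
Enumerate all |A|·|B| = 5·4 = 20 pairs (a, b) and collect distinct sums.
a = -6: -6+-1=-7, -6+0=-6, -6+4=-2, -6+7=1
a = 1: 1+-1=0, 1+0=1, 1+4=5, 1+7=8
a = 5: 5+-1=4, 5+0=5, 5+4=9, 5+7=12
a = 10: 10+-1=9, 10+0=10, 10+4=14, 10+7=17
a = 12: 12+-1=11, 12+0=12, 12+4=16, 12+7=19
Collecting distinct sums: A + B = {-7, -6, -2, 0, 1, 4, 5, 8, 9, 10, 11, 12, 14, 16, 17, 19}
|A + B| = 16

A + B = {-7, -6, -2, 0, 1, 4, 5, 8, 9, 10, 11, 12, 14, 16, 17, 19}


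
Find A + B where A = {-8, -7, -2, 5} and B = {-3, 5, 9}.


A + B = {a + b : a ∈ A, b ∈ B}.
Enumerate all |A|·|B| = 4·3 = 12 pairs (a, b) and collect distinct sums.
a = -8: -8+-3=-11, -8+5=-3, -8+9=1
a = -7: -7+-3=-10, -7+5=-2, -7+9=2
a = -2: -2+-3=-5, -2+5=3, -2+9=7
a = 5: 5+-3=2, 5+5=10, 5+9=14
Collecting distinct sums: A + B = {-11, -10, -5, -3, -2, 1, 2, 3, 7, 10, 14}
|A + B| = 11

A + B = {-11, -10, -5, -3, -2, 1, 2, 3, 7, 10, 14}


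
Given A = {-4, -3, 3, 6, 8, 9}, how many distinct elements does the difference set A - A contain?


A - A = {a - a' : a, a' ∈ A}; |A| = 6.
Bounds: 2|A|-1 ≤ |A - A| ≤ |A|² - |A| + 1, i.e. 11 ≤ |A - A| ≤ 31.
Note: 0 ∈ A - A always (from a - a). The set is symmetric: if d ∈ A - A then -d ∈ A - A.
Enumerate nonzero differences d = a - a' with a > a' (then include -d):
Positive differences: {1, 2, 3, 5, 6, 7, 9, 10, 11, 12, 13}
Full difference set: {0} ∪ (positive diffs) ∪ (negative diffs).
|A - A| = 1 + 2·11 = 23 (matches direct enumeration: 23).

|A - A| = 23


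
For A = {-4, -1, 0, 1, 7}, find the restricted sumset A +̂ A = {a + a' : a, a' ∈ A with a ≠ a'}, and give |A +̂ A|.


Restricted sumset: A +̂ A = {a + a' : a ∈ A, a' ∈ A, a ≠ a'}.
Equivalently, take A + A and drop any sum 2a that is achievable ONLY as a + a for a ∈ A (i.e. sums representable only with equal summands).
Enumerate pairs (a, a') with a < a' (symmetric, so each unordered pair gives one sum; this covers all a ≠ a'):
  -4 + -1 = -5
  -4 + 0 = -4
  -4 + 1 = -3
  -4 + 7 = 3
  -1 + 0 = -1
  -1 + 1 = 0
  -1 + 7 = 6
  0 + 1 = 1
  0 + 7 = 7
  1 + 7 = 8
Collected distinct sums: {-5, -4, -3, -1, 0, 1, 3, 6, 7, 8}
|A +̂ A| = 10
(Reference bound: |A +̂ A| ≥ 2|A| - 3 for |A| ≥ 2, with |A| = 5 giving ≥ 7.)

|A +̂ A| = 10


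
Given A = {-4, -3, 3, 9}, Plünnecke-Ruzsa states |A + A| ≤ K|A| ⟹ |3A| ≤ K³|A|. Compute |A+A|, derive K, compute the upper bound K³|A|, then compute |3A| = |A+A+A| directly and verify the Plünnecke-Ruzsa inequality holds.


|A| = 4.
Step 1: Compute A + A by enumerating all 16 pairs.
A + A = {-8, -7, -6, -1, 0, 5, 6, 12, 18}, so |A + A| = 9.
Step 2: Doubling constant K = |A + A|/|A| = 9/4 = 9/4 ≈ 2.2500.
Step 3: Plünnecke-Ruzsa gives |3A| ≤ K³·|A| = (2.2500)³ · 4 ≈ 45.5625.
Step 4: Compute 3A = A + A + A directly by enumerating all triples (a,b,c) ∈ A³; |3A| = 16.
Step 5: Check 16 ≤ 45.5625? Yes ✓.

K = 9/4, Plünnecke-Ruzsa bound K³|A| ≈ 45.5625, |3A| = 16, inequality holds.


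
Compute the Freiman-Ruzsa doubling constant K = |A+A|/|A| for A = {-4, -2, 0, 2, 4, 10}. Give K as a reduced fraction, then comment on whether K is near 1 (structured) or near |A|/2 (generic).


|A| = 6.
Compute A + A by enumerating all 36 pairs.
A + A = {-8, -6, -4, -2, 0, 2, 4, 6, 8, 10, 12, 14, 20}, so |A + A| = 13.
K = |A + A| / |A| = 13/6 (already in lowest terms) ≈ 2.1667.
Reference: AP of size 6 gives K = 11/6 ≈ 1.8333; a fully generic set of size 6 gives K ≈ 3.5000.

|A| = 6, |A + A| = 13, K = 13/6.


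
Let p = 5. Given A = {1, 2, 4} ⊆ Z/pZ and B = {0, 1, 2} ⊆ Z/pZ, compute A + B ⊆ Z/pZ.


Work in Z/5Z: reduce every sum a + b modulo 5.
Enumerate all 9 pairs:
a = 1: 1+0=1, 1+1=2, 1+2=3
a = 2: 2+0=2, 2+1=3, 2+2=4
a = 4: 4+0=4, 4+1=0, 4+2=1
Distinct residues collected: {0, 1, 2, 3, 4}
|A + B| = 5 (out of 5 total residues).

A + B = {0, 1, 2, 3, 4}


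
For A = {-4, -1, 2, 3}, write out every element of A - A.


A - A = {a - a' : a, a' ∈ A}.
Compute a - a' for each ordered pair (a, a'):
a = -4: -4--4=0, -4--1=-3, -4-2=-6, -4-3=-7
a = -1: -1--4=3, -1--1=0, -1-2=-3, -1-3=-4
a = 2: 2--4=6, 2--1=3, 2-2=0, 2-3=-1
a = 3: 3--4=7, 3--1=4, 3-2=1, 3-3=0
Collecting distinct values (and noting 0 appears from a-a):
A - A = {-7, -6, -4, -3, -1, 0, 1, 3, 4, 6, 7}
|A - A| = 11

A - A = {-7, -6, -4, -3, -1, 0, 1, 3, 4, 6, 7}


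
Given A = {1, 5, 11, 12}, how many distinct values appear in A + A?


A + A = {a + a' : a, a' ∈ A}; |A| = 4.
General bounds: 2|A| - 1 ≤ |A + A| ≤ |A|(|A|+1)/2, i.e. 7 ≤ |A + A| ≤ 10.
Lower bound 2|A|-1 is attained iff A is an arithmetic progression.
Enumerate sums a + a' for a ≤ a' (symmetric, so this suffices):
a = 1: 1+1=2, 1+5=6, 1+11=12, 1+12=13
a = 5: 5+5=10, 5+11=16, 5+12=17
a = 11: 11+11=22, 11+12=23
a = 12: 12+12=24
Distinct sums: {2, 6, 10, 12, 13, 16, 17, 22, 23, 24}
|A + A| = 10

|A + A| = 10


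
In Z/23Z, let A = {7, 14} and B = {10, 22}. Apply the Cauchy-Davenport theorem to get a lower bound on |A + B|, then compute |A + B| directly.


Cauchy-Davenport: |A + B| ≥ min(p, |A| + |B| - 1) for A, B nonempty in Z/pZ.
|A| = 2, |B| = 2, p = 23.
CD lower bound = min(23, 2 + 2 - 1) = min(23, 3) = 3.
Compute A + B mod 23 directly:
a = 7: 7+10=17, 7+22=6
a = 14: 14+10=1, 14+22=13
A + B = {1, 6, 13, 17}, so |A + B| = 4.
Verify: 4 ≥ 3? Yes ✓.

CD lower bound = 3, actual |A + B| = 4.


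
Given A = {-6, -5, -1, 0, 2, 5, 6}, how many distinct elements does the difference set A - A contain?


A - A = {a - a' : a, a' ∈ A}; |A| = 7.
Bounds: 2|A|-1 ≤ |A - A| ≤ |A|² - |A| + 1, i.e. 13 ≤ |A - A| ≤ 43.
Note: 0 ∈ A - A always (from a - a). The set is symmetric: if d ∈ A - A then -d ∈ A - A.
Enumerate nonzero differences d = a - a' with a > a' (then include -d):
Positive differences: {1, 2, 3, 4, 5, 6, 7, 8, 10, 11, 12}
Full difference set: {0} ∪ (positive diffs) ∪ (negative diffs).
|A - A| = 1 + 2·11 = 23 (matches direct enumeration: 23).

|A - A| = 23


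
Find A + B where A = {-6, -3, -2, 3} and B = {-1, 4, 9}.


A + B = {a + b : a ∈ A, b ∈ B}.
Enumerate all |A|·|B| = 4·3 = 12 pairs (a, b) and collect distinct sums.
a = -6: -6+-1=-7, -6+4=-2, -6+9=3
a = -3: -3+-1=-4, -3+4=1, -3+9=6
a = -2: -2+-1=-3, -2+4=2, -2+9=7
a = 3: 3+-1=2, 3+4=7, 3+9=12
Collecting distinct sums: A + B = {-7, -4, -3, -2, 1, 2, 3, 6, 7, 12}
|A + B| = 10

A + B = {-7, -4, -3, -2, 1, 2, 3, 6, 7, 12}


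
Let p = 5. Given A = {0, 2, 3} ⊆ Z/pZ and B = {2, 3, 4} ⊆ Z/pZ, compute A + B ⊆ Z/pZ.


Work in Z/5Z: reduce every sum a + b modulo 5.
Enumerate all 9 pairs:
a = 0: 0+2=2, 0+3=3, 0+4=4
a = 2: 2+2=4, 2+3=0, 2+4=1
a = 3: 3+2=0, 3+3=1, 3+4=2
Distinct residues collected: {0, 1, 2, 3, 4}
|A + B| = 5 (out of 5 total residues).

A + B = {0, 1, 2, 3, 4}


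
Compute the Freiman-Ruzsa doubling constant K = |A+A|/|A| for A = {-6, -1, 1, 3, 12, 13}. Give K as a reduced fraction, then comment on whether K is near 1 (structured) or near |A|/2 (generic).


|A| = 6.
Compute A + A by enumerating all 36 pairs.
A + A = {-12, -7, -5, -3, -2, 0, 2, 4, 6, 7, 11, 12, 13, 14, 15, 16, 24, 25, 26}, so |A + A| = 19.
K = |A + A| / |A| = 19/6 (already in lowest terms) ≈ 3.1667.
Reference: AP of size 6 gives K = 11/6 ≈ 1.8333; a fully generic set of size 6 gives K ≈ 3.5000.

|A| = 6, |A + A| = 19, K = 19/6.


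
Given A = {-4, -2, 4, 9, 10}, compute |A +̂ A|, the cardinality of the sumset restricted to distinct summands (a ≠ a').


Restricted sumset: A +̂ A = {a + a' : a ∈ A, a' ∈ A, a ≠ a'}.
Equivalently, take A + A and drop any sum 2a that is achievable ONLY as a + a for a ∈ A (i.e. sums representable only with equal summands).
Enumerate pairs (a, a') with a < a' (symmetric, so each unordered pair gives one sum; this covers all a ≠ a'):
  -4 + -2 = -6
  -4 + 4 = 0
  -4 + 9 = 5
  -4 + 10 = 6
  -2 + 4 = 2
  -2 + 9 = 7
  -2 + 10 = 8
  4 + 9 = 13
  4 + 10 = 14
  9 + 10 = 19
Collected distinct sums: {-6, 0, 2, 5, 6, 7, 8, 13, 14, 19}
|A +̂ A| = 10
(Reference bound: |A +̂ A| ≥ 2|A| - 3 for |A| ≥ 2, with |A| = 5 giving ≥ 7.)

|A +̂ A| = 10


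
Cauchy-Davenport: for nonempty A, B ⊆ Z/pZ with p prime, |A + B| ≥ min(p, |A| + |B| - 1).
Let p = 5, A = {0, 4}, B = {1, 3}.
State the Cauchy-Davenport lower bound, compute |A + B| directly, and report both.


Cauchy-Davenport: |A + B| ≥ min(p, |A| + |B| - 1) for A, B nonempty in Z/pZ.
|A| = 2, |B| = 2, p = 5.
CD lower bound = min(5, 2 + 2 - 1) = min(5, 3) = 3.
Compute A + B mod 5 directly:
a = 0: 0+1=1, 0+3=3
a = 4: 4+1=0, 4+3=2
A + B = {0, 1, 2, 3}, so |A + B| = 4.
Verify: 4 ≥ 3? Yes ✓.

CD lower bound = 3, actual |A + B| = 4.


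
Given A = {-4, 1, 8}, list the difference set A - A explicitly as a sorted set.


A - A = {a - a' : a, a' ∈ A}.
Compute a - a' for each ordered pair (a, a'):
a = -4: -4--4=0, -4-1=-5, -4-8=-12
a = 1: 1--4=5, 1-1=0, 1-8=-7
a = 8: 8--4=12, 8-1=7, 8-8=0
Collecting distinct values (and noting 0 appears from a-a):
A - A = {-12, -7, -5, 0, 5, 7, 12}
|A - A| = 7

A - A = {-12, -7, -5, 0, 5, 7, 12}


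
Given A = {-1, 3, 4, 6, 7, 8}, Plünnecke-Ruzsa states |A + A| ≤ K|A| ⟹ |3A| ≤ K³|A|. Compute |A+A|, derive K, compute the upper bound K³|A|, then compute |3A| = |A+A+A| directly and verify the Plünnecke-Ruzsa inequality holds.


|A| = 6.
Step 1: Compute A + A by enumerating all 36 pairs.
A + A = {-2, 2, 3, 5, 6, 7, 8, 9, 10, 11, 12, 13, 14, 15, 16}, so |A + A| = 15.
Step 2: Doubling constant K = |A + A|/|A| = 15/6 = 15/6 ≈ 2.5000.
Step 3: Plünnecke-Ruzsa gives |3A| ≤ K³·|A| = (2.5000)³ · 6 ≈ 93.7500.
Step 4: Compute 3A = A + A + A directly by enumerating all triples (a,b,c) ∈ A³; |3A| = 24.
Step 5: Check 24 ≤ 93.7500? Yes ✓.

K = 15/6, Plünnecke-Ruzsa bound K³|A| ≈ 93.7500, |3A| = 24, inequality holds.


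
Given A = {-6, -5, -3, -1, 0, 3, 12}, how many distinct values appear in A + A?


A + A = {a + a' : a, a' ∈ A}; |A| = 7.
General bounds: 2|A| - 1 ≤ |A + A| ≤ |A|(|A|+1)/2, i.e. 13 ≤ |A + A| ≤ 28.
Lower bound 2|A|-1 is attained iff A is an arithmetic progression.
Enumerate sums a + a' for a ≤ a' (symmetric, so this suffices):
a = -6: -6+-6=-12, -6+-5=-11, -6+-3=-9, -6+-1=-7, -6+0=-6, -6+3=-3, -6+12=6
a = -5: -5+-5=-10, -5+-3=-8, -5+-1=-6, -5+0=-5, -5+3=-2, -5+12=7
a = -3: -3+-3=-6, -3+-1=-4, -3+0=-3, -3+3=0, -3+12=9
a = -1: -1+-1=-2, -1+0=-1, -1+3=2, -1+12=11
a = 0: 0+0=0, 0+3=3, 0+12=12
a = 3: 3+3=6, 3+12=15
a = 12: 12+12=24
Distinct sums: {-12, -11, -10, -9, -8, -7, -6, -5, -4, -3, -2, -1, 0, 2, 3, 6, 7, 9, 11, 12, 15, 24}
|A + A| = 22

|A + A| = 22


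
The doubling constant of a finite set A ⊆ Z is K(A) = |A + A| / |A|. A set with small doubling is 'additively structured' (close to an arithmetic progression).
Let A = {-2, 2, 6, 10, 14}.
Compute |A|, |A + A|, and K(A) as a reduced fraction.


|A| = 5.
Compute A + A by enumerating all 25 pairs.
A + A = {-4, 0, 4, 8, 12, 16, 20, 24, 28}, so |A + A| = 9.
K = |A + A| / |A| = 9/5 (already in lowest terms) ≈ 1.8000.
Reference: AP of size 5 gives K = 9/5 ≈ 1.8000; a fully generic set of size 5 gives K ≈ 3.0000.

|A| = 5, |A + A| = 9, K = 9/5.


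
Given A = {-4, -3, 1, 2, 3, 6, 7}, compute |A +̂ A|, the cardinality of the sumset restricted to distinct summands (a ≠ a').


Restricted sumset: A +̂ A = {a + a' : a ∈ A, a' ∈ A, a ≠ a'}.
Equivalently, take A + A and drop any sum 2a that is achievable ONLY as a + a for a ∈ A (i.e. sums representable only with equal summands).
Enumerate pairs (a, a') with a < a' (symmetric, so each unordered pair gives one sum; this covers all a ≠ a'):
  -4 + -3 = -7
  -4 + 1 = -3
  -4 + 2 = -2
  -4 + 3 = -1
  -4 + 6 = 2
  -4 + 7 = 3
  -3 + 1 = -2
  -3 + 2 = -1
  -3 + 3 = 0
  -3 + 6 = 3
  -3 + 7 = 4
  1 + 2 = 3
  1 + 3 = 4
  1 + 6 = 7
  1 + 7 = 8
  2 + 3 = 5
  2 + 6 = 8
  2 + 7 = 9
  3 + 6 = 9
  3 + 7 = 10
  6 + 7 = 13
Collected distinct sums: {-7, -3, -2, -1, 0, 2, 3, 4, 5, 7, 8, 9, 10, 13}
|A +̂ A| = 14
(Reference bound: |A +̂ A| ≥ 2|A| - 3 for |A| ≥ 2, with |A| = 7 giving ≥ 11.)

|A +̂ A| = 14


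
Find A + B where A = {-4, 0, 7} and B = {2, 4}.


A + B = {a + b : a ∈ A, b ∈ B}.
Enumerate all |A|·|B| = 3·2 = 6 pairs (a, b) and collect distinct sums.
a = -4: -4+2=-2, -4+4=0
a = 0: 0+2=2, 0+4=4
a = 7: 7+2=9, 7+4=11
Collecting distinct sums: A + B = {-2, 0, 2, 4, 9, 11}
|A + B| = 6

A + B = {-2, 0, 2, 4, 9, 11}


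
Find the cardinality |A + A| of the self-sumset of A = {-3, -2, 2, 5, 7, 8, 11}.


A + A = {a + a' : a, a' ∈ A}; |A| = 7.
General bounds: 2|A| - 1 ≤ |A + A| ≤ |A|(|A|+1)/2, i.e. 13 ≤ |A + A| ≤ 28.
Lower bound 2|A|-1 is attained iff A is an arithmetic progression.
Enumerate sums a + a' for a ≤ a' (symmetric, so this suffices):
a = -3: -3+-3=-6, -3+-2=-5, -3+2=-1, -3+5=2, -3+7=4, -3+8=5, -3+11=8
a = -2: -2+-2=-4, -2+2=0, -2+5=3, -2+7=5, -2+8=6, -2+11=9
a = 2: 2+2=4, 2+5=7, 2+7=9, 2+8=10, 2+11=13
a = 5: 5+5=10, 5+7=12, 5+8=13, 5+11=16
a = 7: 7+7=14, 7+8=15, 7+11=18
a = 8: 8+8=16, 8+11=19
a = 11: 11+11=22
Distinct sums: {-6, -5, -4, -1, 0, 2, 3, 4, 5, 6, 7, 8, 9, 10, 12, 13, 14, 15, 16, 18, 19, 22}
|A + A| = 22

|A + A| = 22


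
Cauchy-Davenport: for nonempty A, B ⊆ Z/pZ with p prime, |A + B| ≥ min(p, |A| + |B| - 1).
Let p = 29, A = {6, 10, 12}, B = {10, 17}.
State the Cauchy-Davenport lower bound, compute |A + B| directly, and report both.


Cauchy-Davenport: |A + B| ≥ min(p, |A| + |B| - 1) for A, B nonempty in Z/pZ.
|A| = 3, |B| = 2, p = 29.
CD lower bound = min(29, 3 + 2 - 1) = min(29, 4) = 4.
Compute A + B mod 29 directly:
a = 6: 6+10=16, 6+17=23
a = 10: 10+10=20, 10+17=27
a = 12: 12+10=22, 12+17=0
A + B = {0, 16, 20, 22, 23, 27}, so |A + B| = 6.
Verify: 6 ≥ 4? Yes ✓.

CD lower bound = 4, actual |A + B| = 6.


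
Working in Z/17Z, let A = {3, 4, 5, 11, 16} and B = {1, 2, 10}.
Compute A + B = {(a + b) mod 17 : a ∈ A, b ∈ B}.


Work in Z/17Z: reduce every sum a + b modulo 17.
Enumerate all 15 pairs:
a = 3: 3+1=4, 3+2=5, 3+10=13
a = 4: 4+1=5, 4+2=6, 4+10=14
a = 5: 5+1=6, 5+2=7, 5+10=15
a = 11: 11+1=12, 11+2=13, 11+10=4
a = 16: 16+1=0, 16+2=1, 16+10=9
Distinct residues collected: {0, 1, 4, 5, 6, 7, 9, 12, 13, 14, 15}
|A + B| = 11 (out of 17 total residues).

A + B = {0, 1, 4, 5, 6, 7, 9, 12, 13, 14, 15}


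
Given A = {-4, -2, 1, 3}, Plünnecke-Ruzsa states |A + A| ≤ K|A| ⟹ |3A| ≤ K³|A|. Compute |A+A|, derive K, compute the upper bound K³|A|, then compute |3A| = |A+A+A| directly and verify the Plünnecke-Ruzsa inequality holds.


|A| = 4.
Step 1: Compute A + A by enumerating all 16 pairs.
A + A = {-8, -6, -4, -3, -1, 1, 2, 4, 6}, so |A + A| = 9.
Step 2: Doubling constant K = |A + A|/|A| = 9/4 = 9/4 ≈ 2.2500.
Step 3: Plünnecke-Ruzsa gives |3A| ≤ K³·|A| = (2.2500)³ · 4 ≈ 45.5625.
Step 4: Compute 3A = A + A + A directly by enumerating all triples (a,b,c) ∈ A³; |3A| = 16.
Step 5: Check 16 ≤ 45.5625? Yes ✓.

K = 9/4, Plünnecke-Ruzsa bound K³|A| ≈ 45.5625, |3A| = 16, inequality holds.


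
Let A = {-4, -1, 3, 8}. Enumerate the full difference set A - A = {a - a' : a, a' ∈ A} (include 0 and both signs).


A - A = {a - a' : a, a' ∈ A}.
Compute a - a' for each ordered pair (a, a'):
a = -4: -4--4=0, -4--1=-3, -4-3=-7, -4-8=-12
a = -1: -1--4=3, -1--1=0, -1-3=-4, -1-8=-9
a = 3: 3--4=7, 3--1=4, 3-3=0, 3-8=-5
a = 8: 8--4=12, 8--1=9, 8-3=5, 8-8=0
Collecting distinct values (and noting 0 appears from a-a):
A - A = {-12, -9, -7, -5, -4, -3, 0, 3, 4, 5, 7, 9, 12}
|A - A| = 13

A - A = {-12, -9, -7, -5, -4, -3, 0, 3, 4, 5, 7, 9, 12}


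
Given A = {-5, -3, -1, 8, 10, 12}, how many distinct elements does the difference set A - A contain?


A - A = {a - a' : a, a' ∈ A}; |A| = 6.
Bounds: 2|A|-1 ≤ |A - A| ≤ |A|² - |A| + 1, i.e. 11 ≤ |A - A| ≤ 31.
Note: 0 ∈ A - A always (from a - a). The set is symmetric: if d ∈ A - A then -d ∈ A - A.
Enumerate nonzero differences d = a - a' with a > a' (then include -d):
Positive differences: {2, 4, 9, 11, 13, 15, 17}
Full difference set: {0} ∪ (positive diffs) ∪ (negative diffs).
|A - A| = 1 + 2·7 = 15 (matches direct enumeration: 15).

|A - A| = 15


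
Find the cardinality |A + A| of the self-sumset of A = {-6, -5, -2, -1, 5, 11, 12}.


A + A = {a + a' : a, a' ∈ A}; |A| = 7.
General bounds: 2|A| - 1 ≤ |A + A| ≤ |A|(|A|+1)/2, i.e. 13 ≤ |A + A| ≤ 28.
Lower bound 2|A|-1 is attained iff A is an arithmetic progression.
Enumerate sums a + a' for a ≤ a' (symmetric, so this suffices):
a = -6: -6+-6=-12, -6+-5=-11, -6+-2=-8, -6+-1=-7, -6+5=-1, -6+11=5, -6+12=6
a = -5: -5+-5=-10, -5+-2=-7, -5+-1=-6, -5+5=0, -5+11=6, -5+12=7
a = -2: -2+-2=-4, -2+-1=-3, -2+5=3, -2+11=9, -2+12=10
a = -1: -1+-1=-2, -1+5=4, -1+11=10, -1+12=11
a = 5: 5+5=10, 5+11=16, 5+12=17
a = 11: 11+11=22, 11+12=23
a = 12: 12+12=24
Distinct sums: {-12, -11, -10, -8, -7, -6, -4, -3, -2, -1, 0, 3, 4, 5, 6, 7, 9, 10, 11, 16, 17, 22, 23, 24}
|A + A| = 24

|A + A| = 24


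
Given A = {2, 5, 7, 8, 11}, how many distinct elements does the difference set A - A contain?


A - A = {a - a' : a, a' ∈ A}; |A| = 5.
Bounds: 2|A|-1 ≤ |A - A| ≤ |A|² - |A| + 1, i.e. 9 ≤ |A - A| ≤ 21.
Note: 0 ∈ A - A always (from a - a). The set is symmetric: if d ∈ A - A then -d ∈ A - A.
Enumerate nonzero differences d = a - a' with a > a' (then include -d):
Positive differences: {1, 2, 3, 4, 5, 6, 9}
Full difference set: {0} ∪ (positive diffs) ∪ (negative diffs).
|A - A| = 1 + 2·7 = 15 (matches direct enumeration: 15).

|A - A| = 15


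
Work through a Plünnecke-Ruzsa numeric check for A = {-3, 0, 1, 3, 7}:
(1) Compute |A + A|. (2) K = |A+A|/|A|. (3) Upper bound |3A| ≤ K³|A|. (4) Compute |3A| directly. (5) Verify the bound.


|A| = 5.
Step 1: Compute A + A by enumerating all 25 pairs.
A + A = {-6, -3, -2, 0, 1, 2, 3, 4, 6, 7, 8, 10, 14}, so |A + A| = 13.
Step 2: Doubling constant K = |A + A|/|A| = 13/5 = 13/5 ≈ 2.6000.
Step 3: Plünnecke-Ruzsa gives |3A| ≤ K³·|A| = (2.6000)³ · 5 ≈ 87.8800.
Step 4: Compute 3A = A + A + A directly by enumerating all triples (a,b,c) ∈ A³; |3A| = 23.
Step 5: Check 23 ≤ 87.8800? Yes ✓.

K = 13/5, Plünnecke-Ruzsa bound K³|A| ≈ 87.8800, |3A| = 23, inequality holds.


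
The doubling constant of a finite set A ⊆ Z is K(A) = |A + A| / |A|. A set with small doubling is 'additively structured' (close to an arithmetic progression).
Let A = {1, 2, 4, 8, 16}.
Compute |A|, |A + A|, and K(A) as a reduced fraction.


|A| = 5.
Compute A + A by enumerating all 25 pairs.
A + A = {2, 3, 4, 5, 6, 8, 9, 10, 12, 16, 17, 18, 20, 24, 32}, so |A + A| = 15.
K = |A + A| / |A| = 15/5 = 3/1 ≈ 3.0000.
Reference: AP of size 5 gives K = 9/5 ≈ 1.8000; a fully generic set of size 5 gives K ≈ 3.0000.

|A| = 5, |A + A| = 15, K = 15/5 = 3/1.


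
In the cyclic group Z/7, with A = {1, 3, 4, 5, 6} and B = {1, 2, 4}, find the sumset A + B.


Work in Z/7Z: reduce every sum a + b modulo 7.
Enumerate all 15 pairs:
a = 1: 1+1=2, 1+2=3, 1+4=5
a = 3: 3+1=4, 3+2=5, 3+4=0
a = 4: 4+1=5, 4+2=6, 4+4=1
a = 5: 5+1=6, 5+2=0, 5+4=2
a = 6: 6+1=0, 6+2=1, 6+4=3
Distinct residues collected: {0, 1, 2, 3, 4, 5, 6}
|A + B| = 7 (out of 7 total residues).

A + B = {0, 1, 2, 3, 4, 5, 6}


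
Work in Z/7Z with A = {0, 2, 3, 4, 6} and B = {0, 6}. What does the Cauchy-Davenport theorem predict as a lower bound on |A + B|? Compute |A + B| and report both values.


Cauchy-Davenport: |A + B| ≥ min(p, |A| + |B| - 1) for A, B nonempty in Z/pZ.
|A| = 5, |B| = 2, p = 7.
CD lower bound = min(7, 5 + 2 - 1) = min(7, 6) = 6.
Compute A + B mod 7 directly:
a = 0: 0+0=0, 0+6=6
a = 2: 2+0=2, 2+6=1
a = 3: 3+0=3, 3+6=2
a = 4: 4+0=4, 4+6=3
a = 6: 6+0=6, 6+6=5
A + B = {0, 1, 2, 3, 4, 5, 6}, so |A + B| = 7.
Verify: 7 ≥ 6? Yes ✓.

CD lower bound = 6, actual |A + B| = 7.


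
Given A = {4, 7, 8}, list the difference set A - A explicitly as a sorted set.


A - A = {a - a' : a, a' ∈ A}.
Compute a - a' for each ordered pair (a, a'):
a = 4: 4-4=0, 4-7=-3, 4-8=-4
a = 7: 7-4=3, 7-7=0, 7-8=-1
a = 8: 8-4=4, 8-7=1, 8-8=0
Collecting distinct values (and noting 0 appears from a-a):
A - A = {-4, -3, -1, 0, 1, 3, 4}
|A - A| = 7

A - A = {-4, -3, -1, 0, 1, 3, 4}


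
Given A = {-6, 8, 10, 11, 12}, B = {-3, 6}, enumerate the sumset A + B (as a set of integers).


A + B = {a + b : a ∈ A, b ∈ B}.
Enumerate all |A|·|B| = 5·2 = 10 pairs (a, b) and collect distinct sums.
a = -6: -6+-3=-9, -6+6=0
a = 8: 8+-3=5, 8+6=14
a = 10: 10+-3=7, 10+6=16
a = 11: 11+-3=8, 11+6=17
a = 12: 12+-3=9, 12+6=18
Collecting distinct sums: A + B = {-9, 0, 5, 7, 8, 9, 14, 16, 17, 18}
|A + B| = 10

A + B = {-9, 0, 5, 7, 8, 9, 14, 16, 17, 18}


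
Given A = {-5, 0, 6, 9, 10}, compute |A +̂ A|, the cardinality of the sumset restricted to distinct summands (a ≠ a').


Restricted sumset: A +̂ A = {a + a' : a ∈ A, a' ∈ A, a ≠ a'}.
Equivalently, take A + A and drop any sum 2a that is achievable ONLY as a + a for a ∈ A (i.e. sums representable only with equal summands).
Enumerate pairs (a, a') with a < a' (symmetric, so each unordered pair gives one sum; this covers all a ≠ a'):
  -5 + 0 = -5
  -5 + 6 = 1
  -5 + 9 = 4
  -5 + 10 = 5
  0 + 6 = 6
  0 + 9 = 9
  0 + 10 = 10
  6 + 9 = 15
  6 + 10 = 16
  9 + 10 = 19
Collected distinct sums: {-5, 1, 4, 5, 6, 9, 10, 15, 16, 19}
|A +̂ A| = 10
(Reference bound: |A +̂ A| ≥ 2|A| - 3 for |A| ≥ 2, with |A| = 5 giving ≥ 7.)

|A +̂ A| = 10


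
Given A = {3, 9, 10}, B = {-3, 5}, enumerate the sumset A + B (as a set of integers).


A + B = {a + b : a ∈ A, b ∈ B}.
Enumerate all |A|·|B| = 3·2 = 6 pairs (a, b) and collect distinct sums.
a = 3: 3+-3=0, 3+5=8
a = 9: 9+-3=6, 9+5=14
a = 10: 10+-3=7, 10+5=15
Collecting distinct sums: A + B = {0, 6, 7, 8, 14, 15}
|A + B| = 6

A + B = {0, 6, 7, 8, 14, 15}


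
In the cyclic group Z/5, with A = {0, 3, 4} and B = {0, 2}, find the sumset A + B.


Work in Z/5Z: reduce every sum a + b modulo 5.
Enumerate all 6 pairs:
a = 0: 0+0=0, 0+2=2
a = 3: 3+0=3, 3+2=0
a = 4: 4+0=4, 4+2=1
Distinct residues collected: {0, 1, 2, 3, 4}
|A + B| = 5 (out of 5 total residues).

A + B = {0, 1, 2, 3, 4}


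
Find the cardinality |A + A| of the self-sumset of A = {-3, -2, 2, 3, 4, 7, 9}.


A + A = {a + a' : a, a' ∈ A}; |A| = 7.
General bounds: 2|A| - 1 ≤ |A + A| ≤ |A|(|A|+1)/2, i.e. 13 ≤ |A + A| ≤ 28.
Lower bound 2|A|-1 is attained iff A is an arithmetic progression.
Enumerate sums a + a' for a ≤ a' (symmetric, so this suffices):
a = -3: -3+-3=-6, -3+-2=-5, -3+2=-1, -3+3=0, -3+4=1, -3+7=4, -3+9=6
a = -2: -2+-2=-4, -2+2=0, -2+3=1, -2+4=2, -2+7=5, -2+9=7
a = 2: 2+2=4, 2+3=5, 2+4=6, 2+7=9, 2+9=11
a = 3: 3+3=6, 3+4=7, 3+7=10, 3+9=12
a = 4: 4+4=8, 4+7=11, 4+9=13
a = 7: 7+7=14, 7+9=16
a = 9: 9+9=18
Distinct sums: {-6, -5, -4, -1, 0, 1, 2, 4, 5, 6, 7, 8, 9, 10, 11, 12, 13, 14, 16, 18}
|A + A| = 20

|A + A| = 20
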